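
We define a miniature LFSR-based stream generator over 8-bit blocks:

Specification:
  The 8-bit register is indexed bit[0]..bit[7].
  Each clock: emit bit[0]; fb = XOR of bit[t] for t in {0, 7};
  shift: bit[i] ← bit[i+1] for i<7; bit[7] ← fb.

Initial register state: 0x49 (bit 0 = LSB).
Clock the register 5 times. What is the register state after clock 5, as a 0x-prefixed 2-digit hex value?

0x3A

reg_0 = 0x49
clock 1: out=1, reg = 0xA4
clock 2: out=0, reg = 0xD2
clock 3: out=0, reg = 0xE9
clock 4: out=1, reg = 0x74
clock 5: out=0, reg = 0x3A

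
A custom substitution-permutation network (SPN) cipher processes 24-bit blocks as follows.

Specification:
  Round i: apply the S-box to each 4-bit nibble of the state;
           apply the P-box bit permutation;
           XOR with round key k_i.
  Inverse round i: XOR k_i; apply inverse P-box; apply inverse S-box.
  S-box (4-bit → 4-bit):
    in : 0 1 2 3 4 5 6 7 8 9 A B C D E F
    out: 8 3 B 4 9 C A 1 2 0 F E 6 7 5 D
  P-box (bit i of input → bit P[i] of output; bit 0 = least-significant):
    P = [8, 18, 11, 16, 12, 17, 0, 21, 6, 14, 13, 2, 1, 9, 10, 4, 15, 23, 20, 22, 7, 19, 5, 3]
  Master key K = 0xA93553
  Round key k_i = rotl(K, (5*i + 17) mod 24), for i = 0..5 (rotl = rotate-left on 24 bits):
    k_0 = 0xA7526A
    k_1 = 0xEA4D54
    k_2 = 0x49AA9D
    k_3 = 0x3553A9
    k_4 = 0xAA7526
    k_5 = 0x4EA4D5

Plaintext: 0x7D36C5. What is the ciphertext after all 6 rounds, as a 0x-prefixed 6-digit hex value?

0x6E900F

s_0 = plaintext = 0x7D36C5
s_1 = Round(s_0, k_0) = 0x349EEF
s_2 = Round(s_1, k_1) = 0xABF435
s_3 = Round(s_2, k_2) = 0x90A662
s_4 = Round(s_3, k_3) = 0x5214BF
s_5 = Round(s_4, k_4) = 0x49FE49
s_6 = Round(s_5, k_5) = 0x6E900F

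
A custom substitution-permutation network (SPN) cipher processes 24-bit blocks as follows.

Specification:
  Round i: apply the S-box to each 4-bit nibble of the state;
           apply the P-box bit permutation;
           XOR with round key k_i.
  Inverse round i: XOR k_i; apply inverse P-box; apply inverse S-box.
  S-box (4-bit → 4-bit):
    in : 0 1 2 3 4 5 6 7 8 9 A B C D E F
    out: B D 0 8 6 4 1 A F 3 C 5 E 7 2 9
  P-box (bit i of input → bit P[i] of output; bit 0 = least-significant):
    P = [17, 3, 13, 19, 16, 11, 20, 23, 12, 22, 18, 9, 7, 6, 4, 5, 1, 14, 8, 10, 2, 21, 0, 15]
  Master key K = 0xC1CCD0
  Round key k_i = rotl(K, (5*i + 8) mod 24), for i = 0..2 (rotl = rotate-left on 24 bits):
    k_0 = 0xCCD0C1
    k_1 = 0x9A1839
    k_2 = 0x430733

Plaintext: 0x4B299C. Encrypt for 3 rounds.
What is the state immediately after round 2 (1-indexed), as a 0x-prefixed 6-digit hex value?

0x42A178

s_0 = plaintext = 0x4B299C
s_1 = Round(s_0, k_0) = 0xA5E9CA
s_2 = Round(s_1, k_1) = 0x42A178
s_3 = Round(s_2, k_2) = 0xED3D0A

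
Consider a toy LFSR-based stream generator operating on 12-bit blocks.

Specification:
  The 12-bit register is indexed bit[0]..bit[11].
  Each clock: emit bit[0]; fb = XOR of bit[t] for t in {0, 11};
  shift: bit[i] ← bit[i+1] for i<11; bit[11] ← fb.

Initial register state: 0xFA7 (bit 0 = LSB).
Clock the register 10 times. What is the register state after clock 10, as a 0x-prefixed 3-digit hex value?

reg_0 = 0xFA7
clock 1: out=1, reg = 0x7D3
clock 2: out=1, reg = 0xBE9
clock 3: out=1, reg = 0x5F4
clock 4: out=0, reg = 0x2FA
clock 5: out=0, reg = 0x17D
clock 6: out=1, reg = 0x8BE
clock 7: out=0, reg = 0xC5F
clock 8: out=1, reg = 0x62F
clock 9: out=1, reg = 0xB17
clock 10: out=1, reg = 0x58B

0x58B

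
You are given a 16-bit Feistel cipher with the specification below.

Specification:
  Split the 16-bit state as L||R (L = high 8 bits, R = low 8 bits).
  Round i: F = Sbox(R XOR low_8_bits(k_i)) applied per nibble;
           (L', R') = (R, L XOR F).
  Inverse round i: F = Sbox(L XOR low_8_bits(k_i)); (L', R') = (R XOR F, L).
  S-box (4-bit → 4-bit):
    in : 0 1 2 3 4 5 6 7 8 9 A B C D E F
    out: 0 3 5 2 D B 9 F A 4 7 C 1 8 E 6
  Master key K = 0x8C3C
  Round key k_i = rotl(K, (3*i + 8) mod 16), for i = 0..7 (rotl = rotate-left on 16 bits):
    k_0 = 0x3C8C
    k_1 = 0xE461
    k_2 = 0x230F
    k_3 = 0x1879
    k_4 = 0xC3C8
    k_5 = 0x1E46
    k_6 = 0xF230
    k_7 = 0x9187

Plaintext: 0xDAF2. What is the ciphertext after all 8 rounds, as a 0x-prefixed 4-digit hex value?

0xDE17

s_0 = plaintext = 0xDAF2
s_1 = Round(s_0, k_0) = 0xF224
s_2 = Round(s_1, k_1) = 0x2429
s_3 = Round(s_2, k_2) = 0x297D
s_4 = Round(s_3, k_3) = 0x7D24
s_5 = Round(s_4, k_4) = 0x249C
s_6 = Round(s_5, k_5) = 0x9CA3
s_7 = Round(s_6, k_6) = 0xA3DE
s_8 = Round(s_7, k_7) = 0xDE17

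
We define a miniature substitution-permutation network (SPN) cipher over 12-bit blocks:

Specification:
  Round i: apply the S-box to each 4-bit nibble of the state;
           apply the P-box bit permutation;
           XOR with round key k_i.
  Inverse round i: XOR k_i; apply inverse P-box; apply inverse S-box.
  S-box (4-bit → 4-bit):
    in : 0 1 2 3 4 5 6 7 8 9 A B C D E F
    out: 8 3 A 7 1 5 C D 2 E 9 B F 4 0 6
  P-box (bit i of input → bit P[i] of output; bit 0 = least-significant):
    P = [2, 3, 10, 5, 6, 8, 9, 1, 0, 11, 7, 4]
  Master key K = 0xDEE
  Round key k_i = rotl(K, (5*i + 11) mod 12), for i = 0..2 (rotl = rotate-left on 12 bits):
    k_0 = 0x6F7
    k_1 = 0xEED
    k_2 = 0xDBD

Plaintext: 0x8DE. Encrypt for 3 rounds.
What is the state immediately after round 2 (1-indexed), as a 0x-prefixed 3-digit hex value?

0x158

s_0 = plaintext = 0x8DE
s_1 = Round(s_0, k_0) = 0xCF7
s_2 = Round(s_1, k_1) = 0x158
s_3 = Round(s_2, k_2) = 0x7F4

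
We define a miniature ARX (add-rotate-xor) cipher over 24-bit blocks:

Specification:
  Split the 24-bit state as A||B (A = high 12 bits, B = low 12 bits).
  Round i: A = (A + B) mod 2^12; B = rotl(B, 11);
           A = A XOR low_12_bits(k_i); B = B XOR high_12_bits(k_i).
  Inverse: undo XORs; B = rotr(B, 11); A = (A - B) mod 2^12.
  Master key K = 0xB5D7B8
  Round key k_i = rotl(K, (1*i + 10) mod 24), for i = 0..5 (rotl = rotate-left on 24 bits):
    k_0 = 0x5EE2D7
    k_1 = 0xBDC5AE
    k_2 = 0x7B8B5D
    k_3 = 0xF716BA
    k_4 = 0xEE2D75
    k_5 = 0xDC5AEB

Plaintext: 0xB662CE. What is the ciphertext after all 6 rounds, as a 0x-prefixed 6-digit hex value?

0x96B586

s_0 = plaintext = 0xB662CE
s_1 = Round(s_0, k_0) = 0xCE3489
s_2 = Round(s_1, k_1) = 0x4C2198
s_3 = Round(s_2, k_2) = 0xD07774
s_4 = Round(s_3, k_3) = 0x2C1CCB
s_5 = Round(s_4, k_4) = 0x2F9087
s_6 = Round(s_5, k_5) = 0x96B586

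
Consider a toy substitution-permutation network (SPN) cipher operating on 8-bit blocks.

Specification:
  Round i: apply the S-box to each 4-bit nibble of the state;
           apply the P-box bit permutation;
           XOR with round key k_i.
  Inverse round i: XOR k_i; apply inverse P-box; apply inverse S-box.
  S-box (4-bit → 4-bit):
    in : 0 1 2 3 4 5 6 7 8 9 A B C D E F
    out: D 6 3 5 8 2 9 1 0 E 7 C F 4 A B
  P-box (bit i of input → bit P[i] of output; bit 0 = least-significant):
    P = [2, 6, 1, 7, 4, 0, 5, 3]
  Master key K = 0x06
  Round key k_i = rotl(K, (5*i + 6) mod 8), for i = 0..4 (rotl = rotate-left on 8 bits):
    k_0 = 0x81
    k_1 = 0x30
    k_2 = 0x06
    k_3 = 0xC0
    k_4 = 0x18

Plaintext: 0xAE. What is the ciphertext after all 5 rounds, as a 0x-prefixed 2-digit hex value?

s_0 = plaintext = 0xAE
s_1 = Round(s_0, k_0) = 0x70
s_2 = Round(s_1, k_1) = 0xA6
s_3 = Round(s_2, k_2) = 0xB3
s_4 = Round(s_3, k_3) = 0xEE
s_5 = Round(s_4, k_4) = 0xD1

0xD1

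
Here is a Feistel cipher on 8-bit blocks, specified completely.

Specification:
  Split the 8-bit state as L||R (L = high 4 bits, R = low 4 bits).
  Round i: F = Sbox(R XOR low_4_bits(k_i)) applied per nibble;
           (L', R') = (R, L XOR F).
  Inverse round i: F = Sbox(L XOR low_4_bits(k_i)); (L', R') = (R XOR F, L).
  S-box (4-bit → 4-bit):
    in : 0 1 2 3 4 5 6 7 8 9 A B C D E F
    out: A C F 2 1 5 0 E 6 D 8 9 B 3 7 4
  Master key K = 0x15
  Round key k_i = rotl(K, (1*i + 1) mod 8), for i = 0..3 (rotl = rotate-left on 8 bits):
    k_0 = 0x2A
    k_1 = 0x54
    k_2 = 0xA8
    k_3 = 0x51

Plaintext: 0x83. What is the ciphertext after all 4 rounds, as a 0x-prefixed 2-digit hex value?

0xB7

s_0 = plaintext = 0x83
s_1 = Round(s_0, k_0) = 0x35
s_2 = Round(s_1, k_1) = 0x5F
s_3 = Round(s_2, k_2) = 0xFB
s_4 = Round(s_3, k_3) = 0xB7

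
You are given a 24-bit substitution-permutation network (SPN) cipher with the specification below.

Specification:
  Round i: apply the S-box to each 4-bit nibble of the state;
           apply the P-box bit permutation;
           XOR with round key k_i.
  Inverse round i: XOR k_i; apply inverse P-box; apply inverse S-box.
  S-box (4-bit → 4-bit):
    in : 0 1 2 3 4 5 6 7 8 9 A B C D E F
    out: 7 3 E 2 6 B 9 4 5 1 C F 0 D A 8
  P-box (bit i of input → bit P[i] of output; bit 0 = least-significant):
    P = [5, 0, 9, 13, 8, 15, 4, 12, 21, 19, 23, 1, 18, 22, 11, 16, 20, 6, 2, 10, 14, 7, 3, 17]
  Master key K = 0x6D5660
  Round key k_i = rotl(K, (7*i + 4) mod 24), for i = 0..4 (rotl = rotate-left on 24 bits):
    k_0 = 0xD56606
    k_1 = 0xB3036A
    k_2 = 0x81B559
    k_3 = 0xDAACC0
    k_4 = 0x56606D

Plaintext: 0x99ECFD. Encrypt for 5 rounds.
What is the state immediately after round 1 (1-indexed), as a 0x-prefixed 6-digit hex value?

s_0 = plaintext = 0x99ECFD
s_1 = Round(s_0, k_0) = 0x841426
s_2 = Round(s_1, k_1) = 0x7FF316
s_3 = Round(s_2, k_2) = 0x881071
s_4 = Round(s_3, k_3) = 0x26ECFD
s_5 = Round(s_4, k_4) = 0x0556C5

0x841426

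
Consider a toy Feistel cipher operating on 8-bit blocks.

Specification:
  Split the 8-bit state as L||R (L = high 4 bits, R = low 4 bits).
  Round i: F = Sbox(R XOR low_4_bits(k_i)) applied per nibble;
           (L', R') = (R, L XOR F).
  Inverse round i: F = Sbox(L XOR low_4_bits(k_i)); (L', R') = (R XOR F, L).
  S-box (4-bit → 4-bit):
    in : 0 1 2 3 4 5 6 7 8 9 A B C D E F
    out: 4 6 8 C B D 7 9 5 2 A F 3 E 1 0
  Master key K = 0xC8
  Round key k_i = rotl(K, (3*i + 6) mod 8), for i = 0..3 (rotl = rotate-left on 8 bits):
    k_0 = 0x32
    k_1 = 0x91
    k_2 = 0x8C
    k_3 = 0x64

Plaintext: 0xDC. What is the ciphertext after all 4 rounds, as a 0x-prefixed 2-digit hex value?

s_0 = plaintext = 0xDC
s_1 = Round(s_0, k_0) = 0xCC
s_2 = Round(s_1, k_1) = 0xC2
s_3 = Round(s_2, k_2) = 0x2D
s_4 = Round(s_3, k_3) = 0xD0

0xD0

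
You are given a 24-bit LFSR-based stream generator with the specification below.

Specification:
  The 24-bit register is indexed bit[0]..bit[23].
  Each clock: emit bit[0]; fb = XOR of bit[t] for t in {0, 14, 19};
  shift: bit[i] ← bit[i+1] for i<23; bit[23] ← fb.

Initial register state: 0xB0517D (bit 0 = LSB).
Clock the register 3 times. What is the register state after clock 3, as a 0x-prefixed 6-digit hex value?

reg_0 = 0xB0517D
clock 1: out=1, reg = 0x5828BE
clock 2: out=0, reg = 0xAC145F
clock 3: out=1, reg = 0x560A2F

0x560A2F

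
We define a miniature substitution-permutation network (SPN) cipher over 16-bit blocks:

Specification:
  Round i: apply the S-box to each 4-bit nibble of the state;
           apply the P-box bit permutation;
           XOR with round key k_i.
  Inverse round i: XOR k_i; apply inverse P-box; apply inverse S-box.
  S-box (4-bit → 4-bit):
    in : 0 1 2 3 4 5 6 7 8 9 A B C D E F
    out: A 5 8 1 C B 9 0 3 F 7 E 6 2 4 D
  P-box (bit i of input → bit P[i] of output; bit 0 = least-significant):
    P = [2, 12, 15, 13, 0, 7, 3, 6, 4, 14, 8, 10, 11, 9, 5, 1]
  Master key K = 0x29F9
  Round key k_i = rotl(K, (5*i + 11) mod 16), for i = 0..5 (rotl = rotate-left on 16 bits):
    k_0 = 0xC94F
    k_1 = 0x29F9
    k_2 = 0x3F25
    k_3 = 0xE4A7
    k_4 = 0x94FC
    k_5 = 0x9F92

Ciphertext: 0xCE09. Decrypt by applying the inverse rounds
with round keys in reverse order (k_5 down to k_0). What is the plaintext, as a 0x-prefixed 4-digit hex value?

s_0 = ciphertext = 0xCE09
s_1 = InvRound(s_0, k_5) = 0x2AAD
s_2 = InvRound(s_1, k_4) = 0x866B
s_3 = InvRound(s_2, k_3) = 0xDDB6
s_4 = InvRound(s_3, k_2) = 0x0884
s_5 = InvRound(s_4, k_1) = 0xE1F6
s_6 = InvRound(s_5, k_0) = 0x13A2

0x13A2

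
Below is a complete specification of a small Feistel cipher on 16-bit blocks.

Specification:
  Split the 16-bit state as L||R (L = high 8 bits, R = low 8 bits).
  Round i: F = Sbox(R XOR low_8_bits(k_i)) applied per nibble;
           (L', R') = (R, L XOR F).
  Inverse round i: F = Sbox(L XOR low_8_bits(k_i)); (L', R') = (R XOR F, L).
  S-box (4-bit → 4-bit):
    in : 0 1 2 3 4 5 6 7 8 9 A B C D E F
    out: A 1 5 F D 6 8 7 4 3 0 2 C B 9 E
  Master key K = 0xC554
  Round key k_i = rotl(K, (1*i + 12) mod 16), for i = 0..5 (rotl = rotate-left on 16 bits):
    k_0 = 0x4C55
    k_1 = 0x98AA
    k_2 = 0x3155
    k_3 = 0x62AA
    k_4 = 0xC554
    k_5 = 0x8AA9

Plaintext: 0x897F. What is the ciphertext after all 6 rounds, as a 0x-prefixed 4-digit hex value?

0x6AD9

s_0 = plaintext = 0x897F
s_1 = Round(s_0, k_0) = 0x7FD9
s_2 = Round(s_1, k_1) = 0xD900
s_3 = Round(s_2, k_2) = 0x00BF
s_4 = Round(s_3, k_3) = 0xBF16
s_5 = Round(s_4, k_4) = 0x166A
s_6 = Round(s_5, k_5) = 0x6AD9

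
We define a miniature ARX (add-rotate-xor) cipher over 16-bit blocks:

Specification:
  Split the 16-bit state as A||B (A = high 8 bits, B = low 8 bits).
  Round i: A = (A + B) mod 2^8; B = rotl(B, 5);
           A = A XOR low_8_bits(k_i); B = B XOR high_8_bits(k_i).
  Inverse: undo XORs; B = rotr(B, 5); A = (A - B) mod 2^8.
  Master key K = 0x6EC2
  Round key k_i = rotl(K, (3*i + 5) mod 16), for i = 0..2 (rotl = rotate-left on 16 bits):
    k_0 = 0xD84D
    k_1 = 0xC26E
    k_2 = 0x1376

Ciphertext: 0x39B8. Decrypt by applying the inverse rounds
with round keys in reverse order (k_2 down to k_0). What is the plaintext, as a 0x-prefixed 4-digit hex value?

0xCC21

s_0 = ciphertext = 0x39B8
s_1 = InvRound(s_0, k_2) = 0xF25D
s_2 = InvRound(s_1, k_1) = 0xA0FC
s_3 = InvRound(s_2, k_0) = 0xCC21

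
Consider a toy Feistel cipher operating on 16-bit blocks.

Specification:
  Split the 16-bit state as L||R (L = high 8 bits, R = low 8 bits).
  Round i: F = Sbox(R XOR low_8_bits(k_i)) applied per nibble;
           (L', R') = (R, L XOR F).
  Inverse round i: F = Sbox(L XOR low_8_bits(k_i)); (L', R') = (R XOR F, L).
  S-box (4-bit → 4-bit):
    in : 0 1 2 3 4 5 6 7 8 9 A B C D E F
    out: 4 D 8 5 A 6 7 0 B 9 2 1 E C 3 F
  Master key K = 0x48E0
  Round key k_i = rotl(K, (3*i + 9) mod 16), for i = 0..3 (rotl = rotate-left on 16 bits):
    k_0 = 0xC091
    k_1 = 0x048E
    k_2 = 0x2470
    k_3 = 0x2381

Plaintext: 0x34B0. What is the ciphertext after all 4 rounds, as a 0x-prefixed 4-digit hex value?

0x2DCE

s_0 = plaintext = 0x34B0
s_1 = Round(s_0, k_0) = 0xB0B9
s_2 = Round(s_1, k_1) = 0xB9E0
s_3 = Round(s_2, k_2) = 0xE02D
s_4 = Round(s_3, k_3) = 0x2DCE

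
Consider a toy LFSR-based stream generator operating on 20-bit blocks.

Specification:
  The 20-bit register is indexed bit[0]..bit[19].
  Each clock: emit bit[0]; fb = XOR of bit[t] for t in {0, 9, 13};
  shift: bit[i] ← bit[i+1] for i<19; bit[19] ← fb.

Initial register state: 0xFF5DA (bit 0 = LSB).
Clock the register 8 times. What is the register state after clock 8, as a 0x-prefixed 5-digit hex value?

reg_0 = 0xFF5DA
clock 1: out=0, reg = 0xFFAED
clock 2: out=1, reg = 0xFFD76
clock 3: out=0, reg = 0xFFEBB
clock 4: out=1, reg = 0xFFF5D
clock 5: out=1, reg = 0xFFFAE
clock 6: out=0, reg = 0x7FFD7
clock 7: out=1, reg = 0xBFFEB
clock 8: out=1, reg = 0xDFFF5

0xDFFF5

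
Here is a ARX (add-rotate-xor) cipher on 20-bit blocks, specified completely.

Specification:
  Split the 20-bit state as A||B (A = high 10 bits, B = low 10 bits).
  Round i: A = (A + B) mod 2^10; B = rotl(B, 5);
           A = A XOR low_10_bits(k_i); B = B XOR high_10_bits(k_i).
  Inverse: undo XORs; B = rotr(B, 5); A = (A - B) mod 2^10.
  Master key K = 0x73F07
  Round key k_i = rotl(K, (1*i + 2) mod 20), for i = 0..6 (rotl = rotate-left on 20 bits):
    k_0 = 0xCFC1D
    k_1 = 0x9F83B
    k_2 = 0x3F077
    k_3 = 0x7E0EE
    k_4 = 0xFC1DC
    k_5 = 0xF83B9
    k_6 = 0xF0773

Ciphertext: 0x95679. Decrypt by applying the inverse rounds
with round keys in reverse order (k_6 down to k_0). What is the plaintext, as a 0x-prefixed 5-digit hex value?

s_0 = ciphertext = 0x95679
s_1 = InvRound(s_0, k_6) = 0x8670D
s_2 = InvRound(s_1, k_5) = 0xFE5A7
s_3 = InvRound(s_2, k_4) = 0xCCEF2
s_4 = InvRound(s_3, k_3) = 0xA1558
s_5 = InvRound(s_4, k_2) = 0x9948D
s_6 = InvRound(s_5, k_1) = 0xF9E77
s_7 = InvRound(s_6, k_0) = 0xBC10A

0xBC10A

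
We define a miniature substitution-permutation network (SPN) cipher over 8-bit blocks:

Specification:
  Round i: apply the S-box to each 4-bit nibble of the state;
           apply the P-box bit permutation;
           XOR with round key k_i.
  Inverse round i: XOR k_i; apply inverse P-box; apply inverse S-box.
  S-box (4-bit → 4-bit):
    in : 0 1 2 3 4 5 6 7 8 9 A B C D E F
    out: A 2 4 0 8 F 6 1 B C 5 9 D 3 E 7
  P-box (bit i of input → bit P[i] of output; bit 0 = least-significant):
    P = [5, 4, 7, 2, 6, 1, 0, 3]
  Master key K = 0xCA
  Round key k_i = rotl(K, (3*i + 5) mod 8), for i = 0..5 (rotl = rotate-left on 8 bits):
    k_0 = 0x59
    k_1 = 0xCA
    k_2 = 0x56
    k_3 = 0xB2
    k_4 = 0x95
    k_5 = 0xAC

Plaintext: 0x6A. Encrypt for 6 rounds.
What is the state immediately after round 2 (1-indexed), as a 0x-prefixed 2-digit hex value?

0x29

s_0 = plaintext = 0x6A
s_1 = Round(s_0, k_0) = 0xFA
s_2 = Round(s_1, k_1) = 0x29
s_3 = Round(s_2, k_2) = 0xD3
s_4 = Round(s_3, k_3) = 0xF0
s_5 = Round(s_4, k_4) = 0xC2
s_6 = Round(s_5, k_5) = 0x65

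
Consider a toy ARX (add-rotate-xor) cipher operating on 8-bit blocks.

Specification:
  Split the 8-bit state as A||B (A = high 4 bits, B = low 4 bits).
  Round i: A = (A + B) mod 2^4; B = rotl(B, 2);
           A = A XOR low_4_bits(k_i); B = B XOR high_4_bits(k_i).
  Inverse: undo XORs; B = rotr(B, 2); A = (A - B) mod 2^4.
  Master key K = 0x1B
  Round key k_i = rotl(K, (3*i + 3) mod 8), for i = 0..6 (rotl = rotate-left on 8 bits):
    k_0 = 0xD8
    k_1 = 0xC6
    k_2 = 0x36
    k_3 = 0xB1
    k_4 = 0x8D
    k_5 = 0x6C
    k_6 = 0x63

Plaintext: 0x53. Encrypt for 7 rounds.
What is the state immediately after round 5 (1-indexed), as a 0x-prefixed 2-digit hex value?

0x77

s_0 = plaintext = 0x53
s_1 = Round(s_0, k_0) = 0x01
s_2 = Round(s_1, k_1) = 0x78
s_3 = Round(s_2, k_2) = 0x91
s_4 = Round(s_3, k_3) = 0xBF
s_5 = Round(s_4, k_4) = 0x77
s_6 = Round(s_5, k_5) = 0x2B
s_7 = Round(s_6, k_6) = 0xE8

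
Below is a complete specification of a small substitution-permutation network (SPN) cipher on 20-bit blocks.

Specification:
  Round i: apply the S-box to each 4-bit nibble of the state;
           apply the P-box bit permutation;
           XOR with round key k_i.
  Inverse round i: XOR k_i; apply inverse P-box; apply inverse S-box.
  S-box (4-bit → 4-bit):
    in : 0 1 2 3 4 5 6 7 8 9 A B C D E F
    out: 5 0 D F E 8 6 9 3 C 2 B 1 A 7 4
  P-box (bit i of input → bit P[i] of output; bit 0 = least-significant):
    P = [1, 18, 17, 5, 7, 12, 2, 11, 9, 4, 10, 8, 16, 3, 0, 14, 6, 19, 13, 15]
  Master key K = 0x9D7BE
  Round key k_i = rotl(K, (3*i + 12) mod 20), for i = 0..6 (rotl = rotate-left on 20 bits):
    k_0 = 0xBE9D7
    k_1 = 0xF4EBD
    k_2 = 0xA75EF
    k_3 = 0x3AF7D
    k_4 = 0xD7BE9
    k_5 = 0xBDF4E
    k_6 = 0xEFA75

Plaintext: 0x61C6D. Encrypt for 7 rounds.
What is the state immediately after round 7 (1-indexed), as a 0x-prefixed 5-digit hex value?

s_0 = plaintext = 0x61C6D
s_1 = Round(s_0, k_0) = 0x7DBF3
s_2 = Round(s_1, k_1) = 0x98DC3
s_3 = Round(s_2, k_2) = 0xDD455
s_4 = Round(s_3, k_3) = 0xB6245
s_5 = Round(s_4, k_4) = 0x5E484
s_6 = Round(s_5, k_5) = 0xC4AF7
s_7 = Round(s_6, k_6) = 0xEBA0A

0xEBA0A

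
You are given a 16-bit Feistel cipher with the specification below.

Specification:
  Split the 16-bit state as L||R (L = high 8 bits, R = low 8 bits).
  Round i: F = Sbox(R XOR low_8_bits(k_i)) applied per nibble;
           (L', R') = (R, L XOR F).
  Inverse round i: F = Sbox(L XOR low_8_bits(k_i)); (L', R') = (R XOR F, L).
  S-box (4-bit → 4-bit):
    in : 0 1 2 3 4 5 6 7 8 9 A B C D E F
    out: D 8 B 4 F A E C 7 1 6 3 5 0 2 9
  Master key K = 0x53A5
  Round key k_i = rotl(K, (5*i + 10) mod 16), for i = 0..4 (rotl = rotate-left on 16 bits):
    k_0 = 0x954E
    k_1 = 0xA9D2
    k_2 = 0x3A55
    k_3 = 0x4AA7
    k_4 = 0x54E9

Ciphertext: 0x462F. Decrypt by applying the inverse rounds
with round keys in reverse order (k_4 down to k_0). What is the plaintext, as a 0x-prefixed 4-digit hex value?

0xB062

s_0 = ciphertext = 0x462F
s_1 = InvRound(s_0, k_4) = 0x4646
s_2 = InvRound(s_1, k_3) = 0x6E46
s_3 = InvRound(s_2, k_2) = 0x056E
s_4 = InvRound(s_3, k_1) = 0x6205
s_5 = InvRound(s_4, k_0) = 0xB062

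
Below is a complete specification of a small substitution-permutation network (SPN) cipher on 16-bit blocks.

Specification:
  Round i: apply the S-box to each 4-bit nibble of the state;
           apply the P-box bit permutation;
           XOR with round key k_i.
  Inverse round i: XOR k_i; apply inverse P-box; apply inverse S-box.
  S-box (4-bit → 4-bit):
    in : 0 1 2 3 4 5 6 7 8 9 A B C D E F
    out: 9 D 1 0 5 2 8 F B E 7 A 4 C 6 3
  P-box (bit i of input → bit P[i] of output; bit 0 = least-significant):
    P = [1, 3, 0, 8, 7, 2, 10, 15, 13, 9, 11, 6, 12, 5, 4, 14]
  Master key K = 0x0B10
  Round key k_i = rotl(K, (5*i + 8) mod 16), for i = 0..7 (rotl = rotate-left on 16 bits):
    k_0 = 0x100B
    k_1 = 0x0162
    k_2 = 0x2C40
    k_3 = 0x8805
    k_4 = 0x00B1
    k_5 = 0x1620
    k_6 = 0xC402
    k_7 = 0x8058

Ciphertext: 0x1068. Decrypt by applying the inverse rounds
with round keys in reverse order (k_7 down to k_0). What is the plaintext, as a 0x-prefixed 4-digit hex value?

0x1BD5

s_0 = ciphertext = 0x1068
s_1 = InvRound(s_0, k_7) = 0xA363
s_2 = InvRound(s_1, k_6) = 0xB8CD
s_3 = InvRound(s_2, k_5) = 0x577E
s_4 = InvRound(s_3, k_4) = 0x0BA7
s_5 = InvRound(s_4, k_3) = 0x5500
s_6 = InvRound(s_5, k_2) = 0x0136
s_7 = InvRound(s_6, k_1) = 0xC653
s_8 = InvRound(s_7, k_0) = 0x1BD5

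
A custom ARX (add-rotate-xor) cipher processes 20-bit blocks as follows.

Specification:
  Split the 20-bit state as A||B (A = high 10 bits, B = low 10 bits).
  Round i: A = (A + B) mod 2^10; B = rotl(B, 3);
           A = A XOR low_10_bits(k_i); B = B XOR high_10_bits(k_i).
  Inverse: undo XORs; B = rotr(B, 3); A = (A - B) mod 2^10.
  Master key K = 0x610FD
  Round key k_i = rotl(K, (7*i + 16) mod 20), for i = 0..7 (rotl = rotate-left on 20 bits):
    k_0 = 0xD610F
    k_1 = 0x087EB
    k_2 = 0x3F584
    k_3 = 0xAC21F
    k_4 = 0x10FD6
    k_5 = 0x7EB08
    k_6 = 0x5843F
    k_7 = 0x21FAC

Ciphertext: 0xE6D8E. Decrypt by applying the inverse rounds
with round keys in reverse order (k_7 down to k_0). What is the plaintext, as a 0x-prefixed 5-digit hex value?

0x02C46

s_0 = ciphertext = 0xE6D8E
s_1 = InvRound(s_0, k_7) = 0xE58A1
s_2 = InvRound(s_1, k_6) = 0xDC438
s_3 = InvRound(s_2, k_5) = 0xD0538
s_4 = InvRound(s_3, k_4) = 0xBA1AF
s_5 = InvRound(s_4, k_3) = 0x453E3
s_6 = InvRound(s_5, k_2) = 0x4B763
s_7 = InvRound(s_6, k_1) = 0x57968
s_8 = InvRound(s_7, k_0) = 0x02C46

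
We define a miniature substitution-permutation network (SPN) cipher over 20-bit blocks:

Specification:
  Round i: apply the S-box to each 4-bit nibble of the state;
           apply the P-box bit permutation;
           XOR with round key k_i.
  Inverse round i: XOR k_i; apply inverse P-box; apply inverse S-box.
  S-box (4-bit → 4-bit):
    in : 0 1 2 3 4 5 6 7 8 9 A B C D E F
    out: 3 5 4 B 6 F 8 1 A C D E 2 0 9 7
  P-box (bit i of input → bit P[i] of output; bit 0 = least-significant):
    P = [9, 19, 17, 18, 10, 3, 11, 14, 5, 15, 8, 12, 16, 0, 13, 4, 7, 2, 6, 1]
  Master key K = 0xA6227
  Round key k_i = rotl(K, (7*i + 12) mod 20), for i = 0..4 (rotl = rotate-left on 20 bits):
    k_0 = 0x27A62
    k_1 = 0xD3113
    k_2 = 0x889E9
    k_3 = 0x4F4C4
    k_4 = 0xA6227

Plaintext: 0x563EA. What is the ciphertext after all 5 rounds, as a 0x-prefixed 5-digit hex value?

s_0 = plaintext = 0x563EA
s_1 = Round(s_0, k_0) = 0x4AC94
s_2 = Round(s_1, k_1) = 0x6D947
s_3 = Round(s_2, k_2) = 0x892E3
s_4 = Round(s_3, k_3) = 0x893D2
s_5 = Round(s_4, k_4) = 0x8D211

0x8D211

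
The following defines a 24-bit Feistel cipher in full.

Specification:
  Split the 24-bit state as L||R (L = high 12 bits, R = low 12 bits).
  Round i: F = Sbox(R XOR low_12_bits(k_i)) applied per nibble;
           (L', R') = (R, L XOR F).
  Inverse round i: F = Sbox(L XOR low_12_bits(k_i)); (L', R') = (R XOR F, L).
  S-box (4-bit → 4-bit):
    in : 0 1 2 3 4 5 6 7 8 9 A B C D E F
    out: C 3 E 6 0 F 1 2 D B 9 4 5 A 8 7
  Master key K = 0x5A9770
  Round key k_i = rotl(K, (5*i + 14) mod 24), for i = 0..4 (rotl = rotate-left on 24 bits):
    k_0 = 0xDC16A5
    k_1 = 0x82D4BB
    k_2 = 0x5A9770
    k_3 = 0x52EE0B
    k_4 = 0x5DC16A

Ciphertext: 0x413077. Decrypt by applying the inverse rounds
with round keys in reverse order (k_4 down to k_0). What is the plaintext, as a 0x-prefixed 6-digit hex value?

0x5AF511

s_0 = ciphertext = 0x413077
s_1 = InvRound(s_0, k_4) = 0xF5C413
s_2 = InvRound(s_1, k_3) = 0x7E1F5C
s_3 = InvRound(s_2, k_2) = 0x3EF7E1
s_4 = InvRound(s_3, k_1) = 0x5113EF
s_5 = InvRound(s_4, k_0) = 0x5AF511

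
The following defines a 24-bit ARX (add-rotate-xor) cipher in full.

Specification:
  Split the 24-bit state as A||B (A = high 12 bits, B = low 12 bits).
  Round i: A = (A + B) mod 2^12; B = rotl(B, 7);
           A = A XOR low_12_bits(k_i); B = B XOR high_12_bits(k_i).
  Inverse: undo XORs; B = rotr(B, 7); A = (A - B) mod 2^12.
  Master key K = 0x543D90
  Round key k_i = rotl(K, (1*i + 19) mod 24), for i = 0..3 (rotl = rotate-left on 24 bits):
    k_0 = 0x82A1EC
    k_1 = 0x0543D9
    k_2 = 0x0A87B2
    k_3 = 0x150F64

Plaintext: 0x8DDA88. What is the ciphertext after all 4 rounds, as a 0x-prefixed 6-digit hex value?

0x99C98A

s_0 = plaintext = 0x8DDA88
s_1 = Round(s_0, k_0) = 0x289C7E
s_2 = Round(s_1, k_1) = 0xCDEF37
s_3 = Round(s_2, k_2) = 0xBA7B51
s_4 = Round(s_3, k_3) = 0x99C98A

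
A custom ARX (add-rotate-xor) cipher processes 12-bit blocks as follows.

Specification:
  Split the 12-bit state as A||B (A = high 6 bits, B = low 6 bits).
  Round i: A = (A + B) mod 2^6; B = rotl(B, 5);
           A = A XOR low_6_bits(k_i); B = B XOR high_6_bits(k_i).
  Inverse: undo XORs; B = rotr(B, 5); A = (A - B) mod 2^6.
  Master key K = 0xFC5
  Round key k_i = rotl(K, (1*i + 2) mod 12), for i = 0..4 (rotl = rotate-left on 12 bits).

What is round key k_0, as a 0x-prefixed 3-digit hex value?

K = 0xFC5
k_0 = rotl(K, (1*0+2) mod 12) = rotl(K, 2) = 0xF17

0xF17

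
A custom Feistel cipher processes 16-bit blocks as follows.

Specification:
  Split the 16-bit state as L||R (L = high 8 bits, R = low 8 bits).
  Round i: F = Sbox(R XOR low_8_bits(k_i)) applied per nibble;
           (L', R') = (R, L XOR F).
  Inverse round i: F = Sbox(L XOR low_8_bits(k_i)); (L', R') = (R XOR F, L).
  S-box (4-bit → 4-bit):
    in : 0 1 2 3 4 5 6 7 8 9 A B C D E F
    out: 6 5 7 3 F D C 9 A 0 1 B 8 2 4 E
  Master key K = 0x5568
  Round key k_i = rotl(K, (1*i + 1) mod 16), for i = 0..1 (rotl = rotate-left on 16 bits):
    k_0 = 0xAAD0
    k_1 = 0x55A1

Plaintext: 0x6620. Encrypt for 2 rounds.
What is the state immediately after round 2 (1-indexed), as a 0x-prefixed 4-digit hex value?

s_0 = plaintext = 0x6620
s_1 = Round(s_0, k_0) = 0x2080
s_2 = Round(s_1, k_1) = 0x8055

0x8055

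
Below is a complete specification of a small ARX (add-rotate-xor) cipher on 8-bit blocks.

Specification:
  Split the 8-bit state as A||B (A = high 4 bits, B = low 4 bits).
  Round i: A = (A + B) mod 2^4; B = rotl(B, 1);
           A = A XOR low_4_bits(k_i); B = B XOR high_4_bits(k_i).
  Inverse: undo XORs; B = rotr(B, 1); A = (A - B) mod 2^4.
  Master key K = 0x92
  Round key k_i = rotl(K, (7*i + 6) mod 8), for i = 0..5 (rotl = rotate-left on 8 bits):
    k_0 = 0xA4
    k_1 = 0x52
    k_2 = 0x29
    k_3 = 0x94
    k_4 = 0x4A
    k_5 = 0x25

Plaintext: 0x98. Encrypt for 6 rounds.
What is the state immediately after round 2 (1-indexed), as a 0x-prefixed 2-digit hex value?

0x22

s_0 = plaintext = 0x98
s_1 = Round(s_0, k_0) = 0x5B
s_2 = Round(s_1, k_1) = 0x22
s_3 = Round(s_2, k_2) = 0xD6
s_4 = Round(s_3, k_3) = 0x75
s_5 = Round(s_4, k_4) = 0x6E
s_6 = Round(s_5, k_5) = 0x1F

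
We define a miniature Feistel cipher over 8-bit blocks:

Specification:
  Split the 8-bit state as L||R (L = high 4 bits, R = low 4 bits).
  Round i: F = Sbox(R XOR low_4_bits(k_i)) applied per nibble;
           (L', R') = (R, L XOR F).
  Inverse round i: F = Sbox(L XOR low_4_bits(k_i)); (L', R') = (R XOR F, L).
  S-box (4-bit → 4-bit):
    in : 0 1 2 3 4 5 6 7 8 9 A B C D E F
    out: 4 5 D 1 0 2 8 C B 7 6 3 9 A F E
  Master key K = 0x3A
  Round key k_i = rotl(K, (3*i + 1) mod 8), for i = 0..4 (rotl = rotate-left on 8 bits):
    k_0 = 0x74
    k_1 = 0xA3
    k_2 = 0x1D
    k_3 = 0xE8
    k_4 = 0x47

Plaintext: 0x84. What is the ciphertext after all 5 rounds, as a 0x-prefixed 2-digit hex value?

0x18

s_0 = plaintext = 0x84
s_1 = Round(s_0, k_0) = 0x4C
s_2 = Round(s_1, k_1) = 0xCA
s_3 = Round(s_2, k_2) = 0xA0
s_4 = Round(s_3, k_3) = 0x01
s_5 = Round(s_4, k_4) = 0x18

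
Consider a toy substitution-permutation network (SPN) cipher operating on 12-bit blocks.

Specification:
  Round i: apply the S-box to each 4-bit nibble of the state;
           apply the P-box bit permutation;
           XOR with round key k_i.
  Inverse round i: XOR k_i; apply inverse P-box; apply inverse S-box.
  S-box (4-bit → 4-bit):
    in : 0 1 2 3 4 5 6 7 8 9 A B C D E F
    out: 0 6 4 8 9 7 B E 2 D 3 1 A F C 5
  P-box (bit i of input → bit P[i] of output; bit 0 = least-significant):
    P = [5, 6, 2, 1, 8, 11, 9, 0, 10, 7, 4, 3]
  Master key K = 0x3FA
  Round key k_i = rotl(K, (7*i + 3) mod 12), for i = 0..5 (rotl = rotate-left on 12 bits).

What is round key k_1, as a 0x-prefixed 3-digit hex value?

0x8FE

K = 0x3FA
k_0 = rotl(K, (7*0+3) mod 12) = rotl(K, 3) = 0xFD1
k_1 = rotl(K, (7*1+3) mod 12) = rotl(K, 10) = 0x8FE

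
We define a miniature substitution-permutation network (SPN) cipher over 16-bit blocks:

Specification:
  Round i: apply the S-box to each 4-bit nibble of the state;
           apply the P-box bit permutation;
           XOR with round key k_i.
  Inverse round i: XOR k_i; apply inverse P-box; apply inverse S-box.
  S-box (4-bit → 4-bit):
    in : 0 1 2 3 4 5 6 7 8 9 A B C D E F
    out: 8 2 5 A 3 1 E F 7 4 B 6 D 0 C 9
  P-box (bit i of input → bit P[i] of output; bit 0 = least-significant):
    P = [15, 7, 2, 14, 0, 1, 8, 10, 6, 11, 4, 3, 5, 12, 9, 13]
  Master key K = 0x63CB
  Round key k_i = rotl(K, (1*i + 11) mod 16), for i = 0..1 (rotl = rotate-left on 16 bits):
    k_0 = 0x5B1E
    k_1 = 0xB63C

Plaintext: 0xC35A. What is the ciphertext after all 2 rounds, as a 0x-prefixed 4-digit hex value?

0x6DBA

s_0 = plaintext = 0xC35A
s_1 = Round(s_0, k_0) = 0xB1B7
s_2 = Round(s_1, k_1) = 0x6DBA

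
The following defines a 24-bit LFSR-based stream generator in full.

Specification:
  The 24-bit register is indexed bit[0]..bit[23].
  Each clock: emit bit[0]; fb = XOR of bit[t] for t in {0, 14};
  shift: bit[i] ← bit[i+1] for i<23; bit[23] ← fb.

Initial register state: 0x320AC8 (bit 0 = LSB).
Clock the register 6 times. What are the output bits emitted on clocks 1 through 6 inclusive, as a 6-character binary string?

000100

reg_0 = 0x320AC8
clock 1: out=0, reg = 0x190564
clock 2: out=0, reg = 0x0C82B2
clock 3: out=0, reg = 0x064159
clock 4: out=1, reg = 0x0320AC
clock 5: out=0, reg = 0x019056
clock 6: out=0, reg = 0x00C82B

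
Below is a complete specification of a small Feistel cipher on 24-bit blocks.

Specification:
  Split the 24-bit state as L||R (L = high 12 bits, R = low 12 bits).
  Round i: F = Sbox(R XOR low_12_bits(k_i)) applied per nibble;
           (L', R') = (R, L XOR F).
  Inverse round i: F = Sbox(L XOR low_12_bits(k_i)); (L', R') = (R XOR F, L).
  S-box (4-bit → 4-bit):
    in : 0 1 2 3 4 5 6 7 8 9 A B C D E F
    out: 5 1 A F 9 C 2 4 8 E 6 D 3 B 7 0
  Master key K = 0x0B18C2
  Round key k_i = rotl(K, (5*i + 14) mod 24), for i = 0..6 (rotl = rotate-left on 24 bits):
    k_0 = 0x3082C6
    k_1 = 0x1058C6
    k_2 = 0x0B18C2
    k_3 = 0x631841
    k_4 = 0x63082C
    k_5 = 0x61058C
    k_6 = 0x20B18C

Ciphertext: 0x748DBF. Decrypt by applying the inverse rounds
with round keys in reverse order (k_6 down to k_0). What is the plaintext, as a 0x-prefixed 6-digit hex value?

0x7214F2

s_0 = ciphertext = 0x748DBF
s_1 = InvRound(s_0, k_6) = 0xF86748
s_2 = InvRound(s_1, k_5) = 0x11EF86
s_3 = InvRound(s_2, k_4) = 0x17C11E
s_4 = InvRound(s_3, k_3) = 0xFE517C
s_5 = InvRound(s_4, k_2) = 0x5D8FE5
s_6 = InvRound(s_5, k_1) = 0x4F25D8
s_7 = InvRound(s_6, k_0) = 0x7214F2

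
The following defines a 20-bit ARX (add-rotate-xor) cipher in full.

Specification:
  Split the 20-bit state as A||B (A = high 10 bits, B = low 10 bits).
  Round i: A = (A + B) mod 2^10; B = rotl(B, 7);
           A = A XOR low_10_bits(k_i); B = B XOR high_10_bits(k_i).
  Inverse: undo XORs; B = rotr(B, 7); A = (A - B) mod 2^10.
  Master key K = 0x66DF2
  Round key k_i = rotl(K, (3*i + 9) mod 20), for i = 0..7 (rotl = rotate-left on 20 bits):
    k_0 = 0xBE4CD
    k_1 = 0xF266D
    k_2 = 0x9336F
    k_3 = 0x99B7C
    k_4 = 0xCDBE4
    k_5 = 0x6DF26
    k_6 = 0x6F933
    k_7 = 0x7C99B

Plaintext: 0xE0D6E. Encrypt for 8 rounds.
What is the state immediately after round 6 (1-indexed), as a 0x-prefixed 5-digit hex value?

s_0 = plaintext = 0xE0D6E
s_1 = Round(s_0, k_0) = 0x0F1D4
s_2 = Round(s_1, k_1) = 0x1F5F3
s_3 = Round(s_2, k_2) = 0x47FF2
s_4 = Round(s_3, k_3) = 0x9B718
s_5 = Round(s_4, k_4) = 0x98755
s_6 = Round(s_5, k_5) = 0xA435D
s_7 = Round(s_6, k_6) = 0x37B55
s_8 = Round(s_7, k_7) = 0x6A318

0xA435D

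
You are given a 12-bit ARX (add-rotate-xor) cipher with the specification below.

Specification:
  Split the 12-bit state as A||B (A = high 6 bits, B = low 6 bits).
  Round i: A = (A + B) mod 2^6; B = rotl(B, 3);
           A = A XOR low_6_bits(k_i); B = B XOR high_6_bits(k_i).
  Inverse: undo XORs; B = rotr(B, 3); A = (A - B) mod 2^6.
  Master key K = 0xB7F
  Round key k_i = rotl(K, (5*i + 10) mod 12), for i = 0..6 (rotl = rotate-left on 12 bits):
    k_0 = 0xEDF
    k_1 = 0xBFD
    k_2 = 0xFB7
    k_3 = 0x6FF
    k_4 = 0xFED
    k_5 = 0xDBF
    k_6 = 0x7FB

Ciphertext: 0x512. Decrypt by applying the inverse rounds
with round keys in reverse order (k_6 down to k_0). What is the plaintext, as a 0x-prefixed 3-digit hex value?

0x33C

s_0 = ciphertext = 0x512
s_1 = InvRound(s_0, k_6) = 0x1A9
s_2 = InvRound(s_1, k_5) = 0xFBB
s_3 = InvRound(s_2, k_4) = 0xCE0
s_4 = InvRound(s_3, k_3) = 0xB5F
s_5 = InvRound(s_4, k_2) = 0x38C
s_6 = InvRound(s_5, k_1) = 0x5DC
s_7 = InvRound(s_6, k_0) = 0x33C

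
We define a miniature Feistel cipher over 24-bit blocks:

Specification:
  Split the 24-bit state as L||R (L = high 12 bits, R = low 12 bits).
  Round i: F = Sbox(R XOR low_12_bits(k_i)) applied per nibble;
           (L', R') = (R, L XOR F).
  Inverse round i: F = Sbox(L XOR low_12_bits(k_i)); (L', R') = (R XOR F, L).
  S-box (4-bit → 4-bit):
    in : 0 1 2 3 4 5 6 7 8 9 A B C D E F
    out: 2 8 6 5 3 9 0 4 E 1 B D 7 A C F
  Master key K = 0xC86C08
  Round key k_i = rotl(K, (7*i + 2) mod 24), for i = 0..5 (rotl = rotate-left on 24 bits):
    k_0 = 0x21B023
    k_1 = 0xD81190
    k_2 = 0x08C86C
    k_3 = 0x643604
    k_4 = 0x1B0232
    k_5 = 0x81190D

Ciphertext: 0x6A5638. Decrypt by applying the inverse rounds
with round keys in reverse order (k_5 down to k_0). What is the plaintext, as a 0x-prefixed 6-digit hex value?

s_0 = ciphertext = 0x6A5638
s_1 = InvRound(s_0, k_5) = 0x9866A5
s_2 = InvRound(s_1, k_4) = 0xB76986
s_3 = InvRound(s_2, k_3) = 0x3C0B76
s_4 = InvRound(s_3, k_2) = 0x6C13C0
s_5 = InvRound(s_4, k_1) = 0x7586C1
s_6 = InvRound(s_5, k_0) = 0x28C758

0x28C758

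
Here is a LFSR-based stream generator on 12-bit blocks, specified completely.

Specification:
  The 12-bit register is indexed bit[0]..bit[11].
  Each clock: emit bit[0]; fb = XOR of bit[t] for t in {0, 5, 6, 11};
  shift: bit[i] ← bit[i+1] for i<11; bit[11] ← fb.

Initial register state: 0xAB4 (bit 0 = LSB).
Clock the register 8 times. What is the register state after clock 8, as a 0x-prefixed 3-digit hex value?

reg_0 = 0xAB4
clock 1: out=0, reg = 0x55A
clock 2: out=0, reg = 0xAAD
clock 3: out=1, reg = 0xD56
clock 4: out=0, reg = 0x6AB
clock 5: out=1, reg = 0x355
clock 6: out=1, reg = 0x1AA
clock 7: out=0, reg = 0x8D5
clock 8: out=1, reg = 0xC6A

0xC6A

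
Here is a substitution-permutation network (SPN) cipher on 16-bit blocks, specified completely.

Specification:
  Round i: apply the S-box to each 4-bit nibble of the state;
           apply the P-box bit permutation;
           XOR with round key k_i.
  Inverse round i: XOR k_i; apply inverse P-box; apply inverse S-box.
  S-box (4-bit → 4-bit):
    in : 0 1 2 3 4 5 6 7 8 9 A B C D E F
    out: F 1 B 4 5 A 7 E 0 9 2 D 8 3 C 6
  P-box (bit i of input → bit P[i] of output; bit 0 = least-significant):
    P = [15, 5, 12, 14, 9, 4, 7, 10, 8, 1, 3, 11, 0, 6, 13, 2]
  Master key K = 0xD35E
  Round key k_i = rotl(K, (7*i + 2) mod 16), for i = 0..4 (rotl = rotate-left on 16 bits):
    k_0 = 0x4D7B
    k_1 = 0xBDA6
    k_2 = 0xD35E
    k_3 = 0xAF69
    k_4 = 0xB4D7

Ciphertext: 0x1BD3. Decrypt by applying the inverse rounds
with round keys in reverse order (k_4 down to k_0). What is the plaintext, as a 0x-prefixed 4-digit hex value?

s_0 = ciphertext = 0x1BD3
s_1 = InvRound(s_0, k_4) = 0xE991
s_2 = InvRound(s_1, k_3) = 0xA305
s_3 = InvRound(s_2, k_2) = 0x6FAE
s_4 = InvRound(s_3, k_1) = 0x831B
s_5 = InvRound(s_4, k_0) = 0xAC92

0xAC92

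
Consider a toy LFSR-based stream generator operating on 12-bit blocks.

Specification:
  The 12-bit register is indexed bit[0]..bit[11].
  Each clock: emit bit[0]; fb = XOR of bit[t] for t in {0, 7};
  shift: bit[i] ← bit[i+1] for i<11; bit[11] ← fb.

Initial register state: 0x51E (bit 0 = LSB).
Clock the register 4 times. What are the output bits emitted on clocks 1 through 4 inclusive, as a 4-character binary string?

reg_0 = 0x51E
clock 1: out=0, reg = 0x28F
clock 2: out=1, reg = 0x147
clock 3: out=1, reg = 0x8A3
clock 4: out=1, reg = 0x451

0111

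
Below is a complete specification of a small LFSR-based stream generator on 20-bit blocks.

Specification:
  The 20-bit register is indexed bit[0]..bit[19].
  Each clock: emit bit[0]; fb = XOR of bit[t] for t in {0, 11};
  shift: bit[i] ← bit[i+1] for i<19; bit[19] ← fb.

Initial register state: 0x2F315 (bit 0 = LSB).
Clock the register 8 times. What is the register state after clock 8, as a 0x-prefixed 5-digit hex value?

reg_0 = 0x2F315
clock 1: out=1, reg = 0x9798A
clock 2: out=0, reg = 0xCBCC5
clock 3: out=1, reg = 0x65E62
clock 4: out=0, reg = 0xB2F31
clock 5: out=1, reg = 0x59798
clock 6: out=0, reg = 0x2CBCC
clock 7: out=0, reg = 0x965E6
clock 8: out=0, reg = 0x4B2F3

0x4B2F3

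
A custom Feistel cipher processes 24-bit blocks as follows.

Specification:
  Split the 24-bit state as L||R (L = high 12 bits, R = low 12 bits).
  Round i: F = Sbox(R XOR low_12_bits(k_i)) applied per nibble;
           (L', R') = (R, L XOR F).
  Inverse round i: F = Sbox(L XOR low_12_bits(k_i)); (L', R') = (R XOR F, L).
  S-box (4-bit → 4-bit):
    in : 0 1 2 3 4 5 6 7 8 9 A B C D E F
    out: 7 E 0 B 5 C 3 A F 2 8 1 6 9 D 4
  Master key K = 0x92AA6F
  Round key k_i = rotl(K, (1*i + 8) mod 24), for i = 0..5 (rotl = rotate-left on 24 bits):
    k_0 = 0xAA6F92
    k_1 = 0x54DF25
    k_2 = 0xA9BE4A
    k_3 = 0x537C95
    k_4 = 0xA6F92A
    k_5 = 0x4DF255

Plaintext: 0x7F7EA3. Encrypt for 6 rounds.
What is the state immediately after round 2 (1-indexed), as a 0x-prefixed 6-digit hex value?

0x949D95

s_0 = plaintext = 0x7F7EA3
s_1 = Round(s_0, k_0) = 0xEA3949
s_2 = Round(s_1, k_1) = 0x949D95
s_3 = Round(s_2, k_2) = 0xD952DD
s_4 = Round(s_3, k_3) = 0x2DD0CA
s_5 = Round(s_4, k_4) = 0x0CA00A
s_6 = Round(s_5, k_5) = 0x00A00E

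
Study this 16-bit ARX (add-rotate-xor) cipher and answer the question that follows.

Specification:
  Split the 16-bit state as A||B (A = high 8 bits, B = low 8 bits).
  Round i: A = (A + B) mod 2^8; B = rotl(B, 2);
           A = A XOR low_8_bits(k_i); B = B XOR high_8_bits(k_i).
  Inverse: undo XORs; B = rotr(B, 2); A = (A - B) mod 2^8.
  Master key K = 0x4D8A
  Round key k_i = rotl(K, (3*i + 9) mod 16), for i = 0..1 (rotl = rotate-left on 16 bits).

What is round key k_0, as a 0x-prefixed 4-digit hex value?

0x149B

K = 0x4D8A
k_0 = rotl(K, (3*0+9) mod 16) = rotl(K, 9) = 0x149B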